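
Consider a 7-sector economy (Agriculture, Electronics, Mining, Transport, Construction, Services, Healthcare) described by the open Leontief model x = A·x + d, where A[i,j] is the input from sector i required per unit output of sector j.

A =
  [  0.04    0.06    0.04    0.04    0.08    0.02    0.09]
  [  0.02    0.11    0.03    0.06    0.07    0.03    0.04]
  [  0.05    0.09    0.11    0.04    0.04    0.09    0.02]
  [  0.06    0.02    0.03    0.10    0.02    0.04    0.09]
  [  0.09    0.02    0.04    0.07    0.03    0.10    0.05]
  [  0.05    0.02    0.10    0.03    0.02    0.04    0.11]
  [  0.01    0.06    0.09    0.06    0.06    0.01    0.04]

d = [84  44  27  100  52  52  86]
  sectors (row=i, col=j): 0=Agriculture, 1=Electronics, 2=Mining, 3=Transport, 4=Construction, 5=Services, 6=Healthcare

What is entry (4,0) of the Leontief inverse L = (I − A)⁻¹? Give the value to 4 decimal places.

L[4,0] = 0.1188

Form M = I − A:
  [  0.96   -0.06   -0.04   -0.04   -0.08   -0.02   -0.09]
  [ -0.02    0.89   -0.03   -0.06   -0.07   -0.03   -0.04]
  [ -0.05   -0.09    0.89   -0.04   -0.04   -0.09   -0.02]
  [ -0.06   -0.02   -0.03    0.90   -0.02   -0.04   -0.09]
  [ -0.09   -0.02   -0.04   -0.07    0.97   -0.10   -0.05]
  [ -0.05   -0.02   -0.10   -0.03   -0.02    0.96   -0.11]
  [ -0.01   -0.06   -0.09   -0.06   -0.06   -0.01    0.96]
Leontief inverse L = M⁻¹:
  [  1.0662    0.0931    0.0763    0.0752    0.1080    0.0479    0.1236]
  [  0.0458    1.1435    0.0621    0.0954    0.0966    0.0573    0.0738]
  [  0.0819    0.1331    1.1581    0.0780    0.0722    0.1259    0.0629]
  [  0.0843    0.0489    0.0657    1.1352    0.0458    0.0628    0.1273]
  [  0.1188    0.0517    0.0821    0.1053    1.0585    0.1274    0.0946]
  [  0.0742    0.0557    0.1439    0.0623    0.0482    1.0675    0.1429]
  [  0.0351    0.0918    0.1240    0.0922    0.0834    0.0389    1.0688]
Total output x = L · d:
  x_0 = 1.0662·84 + 0.0931·44 + 0.0763·27 + 0.0752·100 + 0.1080·52 + 0.0479·52 + 0.1236·86 = 121.9790
  x_1 = 0.0458·84 + 1.1435·44 + 0.0621·27 + 0.0954·100 + 0.0966·52 + 0.0573·52 + 0.0738·86 = 79.7239
  x_2 = 0.0819·84 + 0.1331·44 + 1.1581·27 + 0.0780·100 + 0.0722·52 + 0.1259·52 + 0.0629·86 = 67.5128
  x_3 = 0.0843·84 + 0.0489·44 + 0.0657·27 + 1.1352·100 + 0.0458·52 + 0.0628·52 + 0.1273·86 = 141.1156
  x_4 = 0.1188·84 + 0.0517·44 + 0.0821·27 + 0.1053·100 + 1.0585·52 + 0.1274·52 + 0.0946·86 = 94.7971
  x_5 = 0.0742·84 + 0.0557·44 + 0.1439·27 + 0.0623·100 + 0.0482·52 + 1.0675·52 + 0.1429·86 = 89.1004
  x_6 = 0.0351·84 + 0.0918·44 + 0.1240·27 + 0.0922·100 + 0.0834·52 + 0.0389·52 + 1.0688·86 = 117.8387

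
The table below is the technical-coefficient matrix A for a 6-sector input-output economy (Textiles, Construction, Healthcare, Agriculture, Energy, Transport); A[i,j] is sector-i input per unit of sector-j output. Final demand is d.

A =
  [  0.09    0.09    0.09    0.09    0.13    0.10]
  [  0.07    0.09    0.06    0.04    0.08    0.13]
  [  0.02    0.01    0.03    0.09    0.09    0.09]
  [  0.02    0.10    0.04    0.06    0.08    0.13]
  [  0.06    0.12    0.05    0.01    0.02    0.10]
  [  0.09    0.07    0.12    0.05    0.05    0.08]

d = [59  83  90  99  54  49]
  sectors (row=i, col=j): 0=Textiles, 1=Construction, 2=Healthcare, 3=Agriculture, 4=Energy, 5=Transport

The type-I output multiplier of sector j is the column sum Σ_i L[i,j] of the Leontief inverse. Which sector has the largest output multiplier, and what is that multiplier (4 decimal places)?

Transport (2.1148)

Form M = I − A:
  [  0.91   -0.09   -0.09   -0.09   -0.13   -0.10]
  [ -0.07    0.91   -0.06   -0.04   -0.08   -0.13]
  [ -0.02   -0.01    0.97   -0.09   -0.09   -0.09]
  [ -0.02   -0.10   -0.04    0.94   -0.08   -0.13]
  [ -0.06   -0.12   -0.05   -0.01    0.98   -0.10]
  [ -0.09   -0.07   -0.12   -0.05   -0.05    0.92]
Leontief inverse L = M⁻¹:
  [  1.1532    0.1749    0.1602    0.1465    0.2046    0.2087]
  [  0.1241    1.1570    0.1206    0.0856    0.1400    0.2161]
  [  0.0538    0.0585    1.0695    0.1194    0.1275    0.1495]
  [  0.0680    0.1619    0.0943    1.0988    0.1313    0.2090]
  [  0.1034    0.1704    0.0979    0.0468    1.0694    0.1677]
  [  0.1386    0.1308    0.1748    0.0987    0.1125    1.1638]
Total output x = L · d:
  x_0 = 1.1532·59 + 0.1749·83 + 0.1602·90 + 0.1465·99 + 0.2046·54 + 0.2087·49 = 132.7543
  x_1 = 0.1241·59 + 1.1570·83 + 0.1206·90 + 0.0856·99 + 0.1400·54 + 0.2161·49 = 140.8341
  x_2 = 0.0538·59 + 0.0585·83 + 1.0695·90 + 0.1194·99 + 0.1275·54 + 0.1495·49 = 130.3132
  x_3 = 0.0680·59 + 0.1619·83 + 0.0943·90 + 1.0988·99 + 0.1313·54 + 0.2090·49 = 152.0393
  x_4 = 0.1034·59 + 0.1704·83 + 0.0979·90 + 0.0468·99 + 1.0694·54 + 0.1677·49 = 99.6586
  x_5 = 0.1386·59 + 0.1308·83 + 0.1748·90 + 0.0987·99 + 0.1125·54 + 1.1638·49 = 107.6399
Output multipliers (column sums of L):
  Textiles: 1.6412
  Construction: 1.8535
  Healthcare: 1.7173
  Agriculture: 1.5957
  Energy: 1.7853
  Transport: 2.1148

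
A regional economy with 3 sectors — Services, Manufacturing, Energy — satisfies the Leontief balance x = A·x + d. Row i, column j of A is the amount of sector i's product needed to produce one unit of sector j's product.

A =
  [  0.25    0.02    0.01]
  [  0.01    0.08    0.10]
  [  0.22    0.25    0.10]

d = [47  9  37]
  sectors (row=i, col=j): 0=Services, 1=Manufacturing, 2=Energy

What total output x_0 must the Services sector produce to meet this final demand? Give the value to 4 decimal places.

Form M = I − A:
  [  0.75   -0.02   -0.01]
  [ -0.01    0.92   -0.10]
  [ -0.22   -0.25    0.90]
Leontief inverse L = M⁻¹:
  [  1.3393    0.0342    0.0187]
  [  0.0517    1.1221    0.1253]
  [  0.3417    0.3201    1.1505]
Total output x = L · d:
  x_0 = 1.3393·47 + 0.0342·9 + 0.0187·37 = 63.9445
  x_1 = 0.0517·47 + 1.1221·9 + 0.1253·37 = 17.1635
  x_2 = 0.3417·47 + 0.3201·9 + 1.1505·37 = 61.5096

63.9445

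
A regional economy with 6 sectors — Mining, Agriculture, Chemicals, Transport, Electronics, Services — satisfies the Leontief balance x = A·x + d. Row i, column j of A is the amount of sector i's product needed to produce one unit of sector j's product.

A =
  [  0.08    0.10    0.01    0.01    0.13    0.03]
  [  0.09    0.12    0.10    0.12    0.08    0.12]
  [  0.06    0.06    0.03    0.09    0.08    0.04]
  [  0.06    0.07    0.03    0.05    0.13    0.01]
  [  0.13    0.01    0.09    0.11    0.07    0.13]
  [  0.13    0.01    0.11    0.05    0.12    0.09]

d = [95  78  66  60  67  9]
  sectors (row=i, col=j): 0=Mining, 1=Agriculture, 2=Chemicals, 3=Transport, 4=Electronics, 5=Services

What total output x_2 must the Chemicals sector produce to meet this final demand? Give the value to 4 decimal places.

Form M = I − A:
  [  0.92   -0.10   -0.01   -0.01   -0.13   -0.03]
  [ -0.09    0.88   -0.10   -0.12   -0.08   -0.12]
  [ -0.06   -0.06    0.97   -0.09   -0.08   -0.04]
  [ -0.06   -0.07   -0.03    0.95   -0.13   -0.01]
  [ -0.13   -0.01   -0.09   -0.11    0.93   -0.13]
  [ -0.13   -0.01   -0.11   -0.05   -0.12    0.91]
Leontief inverse L = M⁻¹:
  [  1.1492    0.1427    0.0569    0.0631    0.1980    0.0882]
  [  0.1977    1.1913    0.1725    0.2026    0.1993    0.2019]
  [  0.1218    0.1004    1.0704    0.1371    0.1481    0.0870]
  [  0.1233    0.1093    0.0716    1.1003    0.1945    0.0615]
  [  0.2194    0.0638    0.1446    0.1699    1.1723    0.1913]
  [  0.2168    0.0600    0.1624    0.1107    0.2137    1.1528]
Total output x = L · d:
  x_0 = 1.1492·95 + 0.1427·78 + 0.0569·66 + 0.0631·60 + 0.1980·67 + 0.0882·9 = 141.9060
  x_1 = 0.1977·95 + 1.1913·78 + 0.1725·66 + 0.2026·60 + 0.1993·67 + 0.2019·9 = 150.4125
  x_2 = 0.1218·95 + 0.1004·78 + 1.0704·66 + 0.1371·60 + 0.1481·67 + 0.0870·9 = 108.9788
  x_3 = 0.1233·95 + 0.1093·78 + 0.0716·66 + 1.1003·60 + 0.1945·67 + 0.0615·9 = 104.5714
  x_4 = 0.2194·95 + 0.0638·78 + 0.1446·66 + 0.1699·60 + 1.1723·67 + 0.1913·9 = 125.8229
  x_5 = 0.2168·95 + 0.0600·78 + 0.1624·66 + 0.1107·60 + 0.2137·67 + 1.1528·9 = 67.3262

108.9788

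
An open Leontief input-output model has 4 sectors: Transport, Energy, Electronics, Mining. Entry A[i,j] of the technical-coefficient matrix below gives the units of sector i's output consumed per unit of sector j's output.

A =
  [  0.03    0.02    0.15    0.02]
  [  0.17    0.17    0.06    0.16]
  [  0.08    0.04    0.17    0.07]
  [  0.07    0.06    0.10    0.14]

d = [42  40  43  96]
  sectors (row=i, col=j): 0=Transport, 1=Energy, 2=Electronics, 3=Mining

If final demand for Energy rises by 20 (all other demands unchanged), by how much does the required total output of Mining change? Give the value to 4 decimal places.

Form M = I − A:
  [  0.97   -0.02   -0.15   -0.02]
  [ -0.17    0.83   -0.06   -0.16]
  [ -0.08   -0.04    0.83   -0.07]
  [ -0.07   -0.06   -0.10    0.86]
Leontief inverse L = M⁻¹:
  [  1.0576    0.0386    0.1997    0.0480]
  [  0.2483    1.2367    0.1643    0.2492]
  [  0.1238    0.0716    1.2465    0.1177]
  [  0.1178    0.0977    0.1727    1.1978]
Total output x = L · d:
  x_0 = 1.0576·42 + 0.0386·40 + 0.1997·43 + 0.0480·96 = 59.1621
  x_1 = 0.2483·42 + 1.2367·40 + 0.1643·43 + 0.2492·96 = 90.8893
  x_2 = 0.1238·42 + 0.0716·40 + 1.2465·43 + 0.1177·96 = 72.9606
  x_3 = 0.1178·42 + 0.0977·40 + 0.1727·43 + 1.1978·96 = 131.2683
Δx_3 = L[3,1] · Δd_1 = 0.0977 · 20 = 1.9549

1.9549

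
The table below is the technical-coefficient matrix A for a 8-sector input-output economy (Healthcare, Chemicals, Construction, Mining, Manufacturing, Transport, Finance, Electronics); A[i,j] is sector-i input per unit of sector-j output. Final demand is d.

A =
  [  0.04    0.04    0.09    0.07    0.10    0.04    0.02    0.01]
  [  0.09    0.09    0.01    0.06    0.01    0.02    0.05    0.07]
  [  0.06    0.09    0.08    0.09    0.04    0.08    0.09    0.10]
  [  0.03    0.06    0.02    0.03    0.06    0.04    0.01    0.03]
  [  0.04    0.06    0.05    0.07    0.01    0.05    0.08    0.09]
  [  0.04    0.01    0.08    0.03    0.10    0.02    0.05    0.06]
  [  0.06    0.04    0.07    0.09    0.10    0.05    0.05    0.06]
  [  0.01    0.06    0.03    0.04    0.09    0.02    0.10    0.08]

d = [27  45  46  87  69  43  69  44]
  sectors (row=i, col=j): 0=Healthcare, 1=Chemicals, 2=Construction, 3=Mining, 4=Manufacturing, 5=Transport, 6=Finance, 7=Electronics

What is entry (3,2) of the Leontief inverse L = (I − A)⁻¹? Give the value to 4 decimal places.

Form M = I − A:
  [  0.96   -0.04   -0.09   -0.07   -0.10   -0.04   -0.02   -0.01]
  [ -0.09    0.91   -0.01   -0.06   -0.01   -0.02   -0.05   -0.07]
  [ -0.06   -0.09    0.92   -0.09   -0.04   -0.08   -0.09   -0.10]
  [ -0.03   -0.06   -0.02    0.97   -0.06   -0.04   -0.01   -0.03]
  [ -0.04   -0.06   -0.05   -0.07    0.99   -0.05   -0.08   -0.09]
  [ -0.04   -0.01   -0.08   -0.03   -0.10    0.98   -0.05   -0.06]
  [ -0.06   -0.04   -0.07   -0.09   -0.10   -0.05    0.95   -0.06]
  [ -0.01   -0.06   -0.03   -0.04   -0.09   -0.02   -0.10    0.92]
Leontief inverse L = M⁻¹:
  [  1.0746    0.0843    0.1291    0.1153    0.1405    0.0724    0.0623    0.0584]
  [  0.1225    1.1303    0.0434    0.1006    0.0548    0.0451    0.0857    0.1092]
  [  0.1116    0.1544    1.1371    0.1563    0.1118    0.1239    0.1538    0.1707]
  [  0.0532    0.0886    0.0439    1.0585    0.0875    0.0584    0.0380    0.0615]
  [  0.0762    0.1057    0.0901    0.1170    1.0632    0.0809    0.1254    0.1399]
  [  0.0716    0.0523    0.1192    0.0756    0.1429    1.0516    0.0952    0.1089]
  [  0.1010    0.0932    0.1179    0.1452    0.1558    0.0882    1.1026    0.1186]
  [  0.0456    0.1051    0.0674    0.0878    0.1366    0.0507    0.1471    1.1319]
Total output x = L · d:
  x_0 = 1.0746·27 + 0.0843·45 + 0.1291·46 + 0.1153·87 + 0.1405·69 + 0.0724·43 + 0.0623·69 + 0.0584·44 = 68.4537
  x_1 = 0.1225·27 + 1.1303·45 + 0.0434·46 + 0.1006·87 + 0.0548·69 + 0.0451·43 + 0.0857·69 + 0.1092·44 = 81.3613
  x_2 = 0.1116·27 + 0.1544·45 + 1.1371·46 + 0.1563·87 + 0.1118·69 + 0.1239·43 + 0.1538·69 + 0.1707·44 = 107.0338
  x_3 = 0.0532·27 + 0.0886·45 + 0.0439·46 + 1.0585·87 + 0.0875·69 + 0.0584·43 + 0.0380·69 + 0.0615·44 = 113.4131
  x_4 = 0.0762·27 + 0.1057·45 + 0.0901·46 + 0.1170·87 + 1.0632·69 + 0.0809·43 + 0.1254·69 + 0.1399·44 = 112.7866
  x_5 = 0.0716·27 + 0.0523·45 + 0.1192·46 + 0.0756·87 + 0.1429·69 + 1.0516·43 + 0.0952·69 + 0.1089·44 = 82.7878
  x_6 = 0.1010·27 + 0.0932·45 + 0.1179·46 + 0.1452·87 + 0.1558·69 + 0.0882·43 + 1.1026·69 + 0.1186·44 = 120.8158
  x_7 = 0.0456·27 + 0.1051·45 + 0.0674·46 + 0.0878·87 + 0.1366·69 + 0.0507·43 + 0.1471·69 + 1.1319·44 = 88.2629

L[3,2] = 0.0439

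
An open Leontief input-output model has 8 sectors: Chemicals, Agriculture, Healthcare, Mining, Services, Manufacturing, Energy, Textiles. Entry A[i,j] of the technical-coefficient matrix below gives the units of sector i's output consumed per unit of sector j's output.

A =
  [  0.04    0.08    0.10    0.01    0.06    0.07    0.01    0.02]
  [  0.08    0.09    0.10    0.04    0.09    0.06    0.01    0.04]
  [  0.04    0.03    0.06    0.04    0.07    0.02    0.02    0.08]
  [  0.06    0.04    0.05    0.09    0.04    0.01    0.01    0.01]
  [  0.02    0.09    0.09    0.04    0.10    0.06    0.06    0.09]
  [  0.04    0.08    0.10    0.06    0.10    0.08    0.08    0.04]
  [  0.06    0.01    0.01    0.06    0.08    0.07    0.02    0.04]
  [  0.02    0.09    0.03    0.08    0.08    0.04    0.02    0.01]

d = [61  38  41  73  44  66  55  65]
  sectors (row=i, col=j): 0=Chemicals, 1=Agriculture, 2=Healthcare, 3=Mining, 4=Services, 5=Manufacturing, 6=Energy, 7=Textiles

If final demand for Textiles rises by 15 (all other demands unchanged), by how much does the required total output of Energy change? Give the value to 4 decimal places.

Form M = I − A:
  [  0.96   -0.08   -0.10   -0.01   -0.06   -0.07   -0.01   -0.02]
  [ -0.08    0.91   -0.10   -0.04   -0.09   -0.06   -0.01   -0.04]
  [ -0.04   -0.03    0.94   -0.04   -0.07   -0.02   -0.02   -0.08]
  [ -0.06   -0.04   -0.05    0.91   -0.04   -0.01   -0.01   -0.01]
  [ -0.02   -0.09   -0.09   -0.04    0.90   -0.06   -0.06   -0.09]
  [ -0.04   -0.08   -0.10   -0.06   -0.10    0.92   -0.08   -0.04]
  [ -0.06   -0.01   -0.01   -0.06   -0.08   -0.07    0.98   -0.04]
  [ -0.02   -0.09   -0.03   -0.08   -0.08   -0.04   -0.02    0.99]
Leontief inverse L = M⁻¹:
  [  1.0716    0.1281    0.1547    0.0435    0.1180    0.1064    0.0329    0.0561]
  [  0.1203    1.1529    0.1699    0.0835    0.1629    0.1061    0.0377    0.0842]
  [  0.0658    0.0727    1.1031    0.0730    0.1193    0.0499    0.0383    0.1085]
  [  0.0848    0.0736    0.0886    1.1170    0.0782    0.0336    0.0230    0.0325]
  [  0.0629    0.1555    0.1579    0.0915    1.1795    0.1091    0.0903    0.1365]
  [  0.0863    0.1460    0.1727    0.1129    0.1826    1.1324    0.1125    0.0896]
  [  0.0861    0.0535    0.0564    0.0929    0.1296    0.1029    1.0416    0.0674]
  [  0.0517    0.1351    0.0800    0.1148    0.1324    0.0727    0.0400    1.0408]
Total output x = L · d:
  x_0 = 1.0716·61 + 0.1281·38 + 0.1547·41 + 0.0435·73 + 0.1180·44 + 0.1064·66 + 0.0329·55 + 0.0561·65 = 97.4244
  x_1 = 0.1203·61 + 1.1529·38 + 0.1699·41 + 0.0835·73 + 0.1629·44 + 0.1061·66 + 0.0377·55 + 0.0842·65 = 85.9203
  x_2 = 0.0658·61 + 0.0727·38 + 1.1031·41 + 0.0730·73 + 0.1193·44 + 0.0499·66 + 0.0383·55 + 0.1085·65 = 75.0356
  x_3 = 0.0848·61 + 0.0736·38 + 0.0886·41 + 1.1170·73 + 0.0782·44 + 0.0336·66 + 0.0230·55 + 0.0325·65 = 102.1827
  x_4 = 0.0629·61 + 0.1555·38 + 0.1579·41 + 0.0915·73 + 1.1795·44 + 0.1091·66 + 0.0903·55 + 0.1365·65 = 95.8313
  x_5 = 0.0863·61 + 0.1460·38 + 0.1727·41 + 0.1129·73 + 0.1826·44 + 1.1324·66 + 0.1125·55 + 0.0896·65 = 120.9227
  x_6 = 0.0861·61 + 0.0535·38 + 0.0564·41 + 0.0929·73 + 0.1296·44 + 0.1029·66 + 1.0416·55 + 0.0674·65 = 90.5450
  x_7 = 0.0517·61 + 0.1351·38 + 0.0800·41 + 0.1148·73 + 0.1324·44 + 0.0727·66 + 0.0400·55 + 1.0408·65 = 100.4256
Δx_6 = L[6,7] · Δd_7 = 0.0674 · 15 = 1.0114

1.0114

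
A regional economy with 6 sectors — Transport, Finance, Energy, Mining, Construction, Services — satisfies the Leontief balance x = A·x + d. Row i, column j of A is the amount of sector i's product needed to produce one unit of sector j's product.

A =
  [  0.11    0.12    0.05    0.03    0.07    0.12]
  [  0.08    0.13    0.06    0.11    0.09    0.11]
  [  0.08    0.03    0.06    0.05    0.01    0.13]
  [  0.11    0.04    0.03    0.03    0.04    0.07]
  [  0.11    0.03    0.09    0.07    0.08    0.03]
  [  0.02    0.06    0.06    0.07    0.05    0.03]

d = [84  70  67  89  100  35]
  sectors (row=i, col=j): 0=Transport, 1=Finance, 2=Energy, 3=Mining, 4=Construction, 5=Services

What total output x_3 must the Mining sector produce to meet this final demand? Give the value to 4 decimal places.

128.9383

Form M = I − A:
  [  0.89   -0.12   -0.05   -0.03   -0.07   -0.12]
  [ -0.08    0.87   -0.06   -0.11   -0.09   -0.11]
  [ -0.08   -0.03    0.94   -0.05   -0.01   -0.13]
  [ -0.11   -0.04   -0.03    0.97   -0.04   -0.07]
  [ -0.11   -0.03   -0.09   -0.07    0.92   -0.03]
  [ -0.02   -0.06   -0.06   -0.07   -0.05    0.97]
Leontief inverse L = M⁻¹:
  [  1.1797    0.1876    0.1014    0.0857    0.1233    0.1908]
  [  0.1625    1.2020    0.1172    0.1718    0.1490    0.1891]
  [  0.1243    0.0724    1.0931    0.0842    0.0417    0.1774]
  [  0.1559    0.0830    0.0619    1.0620    0.0731    0.1159]
  [  0.1724    0.0780    0.1305    0.1081    1.1187    0.0901]
  [  0.0622    0.0927    0.0881    0.0998    0.0773    1.0705]
Total output x = L · d:
  x_0 = 1.1797·84 + 0.1876·70 + 0.1014·67 + 0.0857·89 + 0.1233·100 + 0.1908·35 = 145.6507
  x_1 = 0.1625·84 + 1.2020·70 + 0.1172·67 + 0.1718·89 + 0.1490·100 + 0.1891·35 = 142.4365
  x_2 = 0.1243·84 + 0.0724·70 + 1.0931·67 + 0.0842·89 + 0.0417·100 + 0.1774·35 = 106.6238
  x_3 = 0.1559·84 + 0.0830·70 + 0.0619·67 + 1.0620·89 + 0.0731·100 + 0.1159·35 = 128.9383
  x_4 = 0.1724·84 + 0.0780·70 + 0.1305·67 + 0.1081·89 + 1.1187·100 + 0.0901·35 = 153.3342
  x_5 = 0.0622·84 + 0.0927·70 + 0.0881·67 + 0.0998·89 + 0.0773·100 + 1.0705·35 = 71.7000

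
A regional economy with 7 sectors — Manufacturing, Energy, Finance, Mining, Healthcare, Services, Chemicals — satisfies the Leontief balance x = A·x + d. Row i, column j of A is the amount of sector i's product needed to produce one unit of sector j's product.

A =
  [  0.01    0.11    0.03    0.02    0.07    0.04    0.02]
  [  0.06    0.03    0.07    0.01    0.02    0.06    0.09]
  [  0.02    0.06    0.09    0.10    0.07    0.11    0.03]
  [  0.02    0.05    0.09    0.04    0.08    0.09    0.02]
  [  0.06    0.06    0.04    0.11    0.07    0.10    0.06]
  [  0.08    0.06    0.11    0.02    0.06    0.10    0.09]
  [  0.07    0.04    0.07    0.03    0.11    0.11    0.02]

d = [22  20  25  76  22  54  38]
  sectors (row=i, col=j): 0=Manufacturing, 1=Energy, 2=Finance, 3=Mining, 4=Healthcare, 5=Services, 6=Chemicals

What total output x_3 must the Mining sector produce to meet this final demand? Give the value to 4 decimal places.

Form M = I − A:
  [  0.99   -0.11   -0.03   -0.02   -0.07   -0.04   -0.02]
  [ -0.06    0.97   -0.07   -0.01   -0.02   -0.06   -0.09]
  [ -0.02   -0.06    0.91   -0.10   -0.07   -0.11   -0.03]
  [ -0.02   -0.05   -0.09    0.96   -0.08   -0.09   -0.02]
  [ -0.06   -0.06   -0.04   -0.11    0.93   -0.10   -0.06]
  [ -0.08   -0.06   -0.11   -0.02   -0.06    0.90   -0.09]
  [ -0.07   -0.04   -0.07   -0.03   -0.11   -0.11    0.98]
Leontief inverse L = M⁻¹:
  [  1.0374    0.1379    0.0680    0.0452    0.1016    0.0856    0.0509]
  [  0.0891    1.0659    0.1144    0.0382    0.0629    0.1143    0.1183]
  [  0.0612    0.1086    1.1577    0.1439    0.1275    0.1892    0.0748]
  [  0.0545    0.0905    0.1441    1.0783    0.1265    0.1550    0.0578]
  [  0.1022    0.1112    0.1061    0.1508    1.1301    0.1783    0.1042]
  [  0.1246    0.1149    0.1783    0.0654    0.1233    1.1830    0.1361]
  [  0.1092    0.0893    0.1286    0.0723    0.1635    0.1818    1.0630]
Total output x = L · d:
  x_0 = 1.0374·22 + 0.1379·20 + 0.0680·25 + 0.0452·76 + 0.1016·22 + 0.0856·54 + 0.0509·38 = 39.5067
  x_1 = 0.0891·22 + 1.0659·20 + 0.1144·25 + 0.0382·76 + 0.0629·22 + 0.1143·54 + 0.1183·38 = 41.0886
  x_2 = 0.0612·22 + 0.1086·20 + 1.1577·25 + 0.1439·76 + 0.1275·22 + 0.1892·54 + 0.0748·38 = 59.2591
  x_3 = 0.0545·22 + 0.0905·20 + 0.1441·25 + 1.0783·76 + 0.1265·22 + 0.1550·54 + 0.0578·38 = 101.9121
  x_4 = 0.1022·22 + 0.1112·20 + 0.1061·25 + 0.1508·76 + 1.1301·22 + 0.1783·54 + 0.1042·38 = 57.0345
  x_5 = 0.1246·22 + 0.1149·20 + 0.1783·25 + 0.0654·76 + 0.1233·22 + 1.1830·54 + 0.1361·38 = 86.2315
  x_6 = 0.1092·22 + 0.0893·20 + 0.1286·25 + 0.0723·76 + 0.1635·22 + 0.1818·54 + 1.0630·38 = 66.7079

101.9121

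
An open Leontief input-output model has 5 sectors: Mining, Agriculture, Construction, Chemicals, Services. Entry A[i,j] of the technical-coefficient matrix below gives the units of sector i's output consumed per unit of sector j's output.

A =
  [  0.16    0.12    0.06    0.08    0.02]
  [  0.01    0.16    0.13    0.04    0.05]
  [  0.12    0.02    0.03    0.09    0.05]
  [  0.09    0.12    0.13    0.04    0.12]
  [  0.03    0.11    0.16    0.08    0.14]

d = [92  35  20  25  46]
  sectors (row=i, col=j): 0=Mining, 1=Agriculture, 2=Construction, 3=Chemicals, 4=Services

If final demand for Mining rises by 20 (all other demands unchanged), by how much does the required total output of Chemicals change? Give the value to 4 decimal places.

Form M = I − A:
  [  0.84   -0.12   -0.06   -0.08   -0.02]
  [ -0.01    0.84   -0.13   -0.04   -0.05]
  [ -0.12   -0.02    0.97   -0.09   -0.05]
  [ -0.09   -0.12   -0.13    0.96   -0.12]
  [ -0.03   -0.11   -0.16   -0.08    0.86]
Leontief inverse L = M⁻¹:
  [  1.2279    0.2056    0.1317    0.1287    0.0661]
  [  0.0546    1.2271    0.1945    0.0819    0.0953]
  [  0.1726    0.0803    1.0841    0.1268    0.0894]
  [  0.1574    0.2083    0.2149    1.0987    0.1816]
  [  0.0966    0.1984    0.2512    0.1408    1.2108]
Total output x = L · d:
  x_0 = 1.2279·92 + 0.2056·35 + 0.1317·20 + 0.1287·25 + 0.0661·46 = 129.0558
  x_1 = 0.0546·92 + 1.2271·35 + 0.1945·20 + 0.0819·25 + 0.0953·46 = 58.2915
  x_2 = 0.1726·92 + 0.0803·35 + 1.0841·20 + 0.1268·25 + 0.0894·46 = 47.6557
  x_3 = 0.1574·92 + 0.2083·35 + 0.2149·20 + 1.0987·25 + 0.1816·46 = 61.8891
  x_4 = 0.0966·92 + 0.1984·35 + 0.2512·20 + 0.1408·25 + 1.2108·46 = 80.0695
Δx_3 = L[3,0] · Δd_0 = 0.1574 · 20 = 3.1476

3.1476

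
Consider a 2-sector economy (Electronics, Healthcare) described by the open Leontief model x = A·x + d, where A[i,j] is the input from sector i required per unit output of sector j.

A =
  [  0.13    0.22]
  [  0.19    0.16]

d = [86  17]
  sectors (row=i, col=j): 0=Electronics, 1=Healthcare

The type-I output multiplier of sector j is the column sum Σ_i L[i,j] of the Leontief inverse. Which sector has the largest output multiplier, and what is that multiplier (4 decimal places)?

Form M = I − A:
  [  0.87   -0.22]
  [ -0.19    0.84]
Leontief inverse L = M⁻¹:
  [  1.2192    0.3193]
  [  0.2758    1.2627]
Total output x = L · d:
  x_0 = 1.2192·86 + 0.3193·17 = 110.2758
  x_1 = 0.2758·86 + 1.2627·17 = 45.1814
Output multipliers (column sums of L):
  Electronics: 1.4949
  Healthcare: 1.5820

Healthcare (1.5820)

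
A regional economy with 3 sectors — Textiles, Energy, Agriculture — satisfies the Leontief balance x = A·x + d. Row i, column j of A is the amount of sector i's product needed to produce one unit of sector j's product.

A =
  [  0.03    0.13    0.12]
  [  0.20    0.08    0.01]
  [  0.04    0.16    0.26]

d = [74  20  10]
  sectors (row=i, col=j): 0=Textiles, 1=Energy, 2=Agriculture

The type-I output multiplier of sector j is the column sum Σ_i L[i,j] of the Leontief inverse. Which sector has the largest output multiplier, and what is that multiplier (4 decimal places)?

Form M = I − A:
  [  0.97   -0.13   -0.12]
  [ -0.20    0.92   -0.01]
  [ -0.04   -0.16    0.74]
Leontief inverse L = M⁻¹:
  [  1.0759    0.1828    0.1769]
  [  0.2351    1.1295    0.0534]
  [  0.1090    0.2541    1.3725]
Total output x = L · d:
  x_0 = 1.0759·74 + 0.1828·20 + 0.1769·10 = 85.0433
  x_1 = 0.2351·74 + 1.1295·20 + 0.0534·10 = 40.5189
  x_2 = 0.1090·74 + 0.2541·20 + 1.3725·10 = 26.8713
Output multipliers (column sums of L):
  Textiles: 1.4200
  Energy: 1.5664
  Agriculture: 1.6028

Agriculture (1.6028)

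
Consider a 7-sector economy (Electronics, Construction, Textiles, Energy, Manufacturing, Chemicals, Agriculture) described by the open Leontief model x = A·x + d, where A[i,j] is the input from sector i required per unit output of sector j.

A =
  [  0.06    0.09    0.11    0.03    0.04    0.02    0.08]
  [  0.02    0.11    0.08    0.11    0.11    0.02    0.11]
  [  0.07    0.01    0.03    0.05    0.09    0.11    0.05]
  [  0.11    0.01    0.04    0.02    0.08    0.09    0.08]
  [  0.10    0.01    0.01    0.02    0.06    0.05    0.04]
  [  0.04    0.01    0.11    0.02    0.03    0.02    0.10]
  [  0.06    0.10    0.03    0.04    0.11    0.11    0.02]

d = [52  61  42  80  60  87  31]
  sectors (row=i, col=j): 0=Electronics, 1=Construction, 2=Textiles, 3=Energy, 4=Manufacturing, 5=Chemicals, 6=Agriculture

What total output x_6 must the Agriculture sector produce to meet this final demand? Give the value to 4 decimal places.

Form M = I − A:
  [  0.94   -0.09   -0.11   -0.03   -0.04   -0.02   -0.08]
  [ -0.02    0.89   -0.08   -0.11   -0.11   -0.02   -0.11]
  [ -0.07   -0.01    0.97   -0.05   -0.09   -0.11   -0.05]
  [ -0.11   -0.01   -0.04    0.98   -0.08   -0.09   -0.08]
  [ -0.10   -0.01   -0.01   -0.02    0.94   -0.05   -0.04]
  [ -0.04   -0.01   -0.11   -0.02   -0.03    0.98   -0.10]
  [ -0.06   -0.10   -0.03   -0.04   -0.11   -0.11    0.98]
Leontief inverse L = M⁻¹:
  [  1.1073    0.1308    0.1518    0.0650    0.0998    0.0679    0.1291]
  [  0.0863    1.1578    0.1281    0.1517    0.1871    0.0826    0.1720]
  [  0.1156    0.0383    1.0712    0.0721    0.1339    0.1475    0.0948]
  [  0.1568    0.0456    0.0846    1.0451    0.1280    0.1303    0.1261]
  [  0.1321    0.0355    0.0414    0.0369    1.0915    0.0752    0.0721]
  [  0.0775    0.0375    0.1388    0.0422    0.0739    1.0608    0.1323]
  [  0.1101    0.1374    0.0788    0.0732    0.1653    0.1499    1.0769]
Total output x = L · d:
  x_0 = 1.1073·52 + 0.1308·61 + 0.1518·42 + 0.0650·80 + 0.0998·60 + 0.0679·87 + 0.1291·31 = 93.0219
  x_1 = 0.0863·52 + 1.1578·61 + 0.1281·42 + 0.1517·80 + 0.1871·60 + 0.0826·87 + 0.1720·31 = 116.3705
  x_2 = 0.1156·52 + 0.0383·61 + 1.0712·42 + 0.0721·80 + 0.1339·60 + 0.1475·87 + 0.0948·31 = 82.9129
  x_3 = 0.1568·52 + 0.0456·61 + 0.0846·42 + 1.0451·80 + 0.1280·60 + 0.1303·87 + 0.1261·31 = 121.0140
  x_4 = 0.1321·52 + 0.0355·61 + 0.0414·42 + 0.0369·80 + 1.0915·60 + 0.0752·87 + 0.0721·31 = 87.9975
  x_5 = 0.0775·52 + 0.0375·61 + 0.1388·42 + 0.0422·80 + 0.0739·60 + 1.0608·87 + 0.1323·31 = 116.3540
  x_6 = 0.1101·52 + 0.1374·61 + 0.0788·42 + 0.0732·80 + 0.1653·60 + 0.1499·87 + 1.0769·31 = 79.6173

79.6173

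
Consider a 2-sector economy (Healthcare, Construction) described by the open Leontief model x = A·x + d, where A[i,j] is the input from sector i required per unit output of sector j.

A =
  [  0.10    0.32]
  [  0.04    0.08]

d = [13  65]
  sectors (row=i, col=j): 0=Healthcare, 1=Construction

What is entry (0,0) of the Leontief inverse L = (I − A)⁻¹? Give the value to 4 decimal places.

L[0,0] = 1.1286

Form M = I − A:
  [  0.90   -0.32]
  [ -0.04    0.92]
Leontief inverse L = M⁻¹:
  [  1.1286    0.3925]
  [  0.0491    1.1040]
Total output x = L · d:
  x_0 = 1.1286·13 + 0.3925·65 = 40.1865
  x_1 = 0.0491·13 + 1.1040·65 = 72.3994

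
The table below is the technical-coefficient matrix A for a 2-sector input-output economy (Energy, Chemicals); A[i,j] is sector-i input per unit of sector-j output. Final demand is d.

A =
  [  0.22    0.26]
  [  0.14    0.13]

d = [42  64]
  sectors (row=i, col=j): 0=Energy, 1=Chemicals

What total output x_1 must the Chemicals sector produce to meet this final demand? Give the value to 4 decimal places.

86.8888

Form M = I − A:
  [  0.78   -0.26]
  [ -0.14    0.87]
Leontief inverse L = M⁻¹:
  [  1.3547    0.4049]
  [  0.2180    1.2146]
Total output x = L · d:
  x_0 = 1.3547·42 + 0.4049·64 = 82.8091
  x_1 = 0.2180·42 + 1.2146·64 = 86.8888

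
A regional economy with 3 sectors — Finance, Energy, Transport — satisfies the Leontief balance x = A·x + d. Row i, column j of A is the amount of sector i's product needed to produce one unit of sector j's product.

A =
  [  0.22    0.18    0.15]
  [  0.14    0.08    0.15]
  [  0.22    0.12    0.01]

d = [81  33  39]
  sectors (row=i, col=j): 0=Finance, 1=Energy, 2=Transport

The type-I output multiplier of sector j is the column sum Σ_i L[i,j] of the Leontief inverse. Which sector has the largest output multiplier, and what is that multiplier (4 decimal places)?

Form M = I − A:
  [  0.78   -0.18   -0.15]
  [ -0.14    0.92   -0.15]
  [ -0.22   -0.12    0.99]
Leontief inverse L = M⁻¹:
  [  1.4113    0.3101    0.2608]
  [  0.2713    1.1685    0.2181]
  [  0.3465    0.2106    1.0945]
Total output x = L · d:
  x_0 = 1.4113·81 + 0.3101·33 + 0.2608·39 = 134.7206
  x_1 = 0.2713·81 + 1.1685·33 + 0.2181·39 = 69.0390
  x_2 = 0.3465·81 + 0.2106·33 + 1.0945·39 = 77.7002
Output multipliers (column sums of L):
  Finance: 2.0290
  Energy: 1.6892
  Transport: 1.5735

Finance (2.0290)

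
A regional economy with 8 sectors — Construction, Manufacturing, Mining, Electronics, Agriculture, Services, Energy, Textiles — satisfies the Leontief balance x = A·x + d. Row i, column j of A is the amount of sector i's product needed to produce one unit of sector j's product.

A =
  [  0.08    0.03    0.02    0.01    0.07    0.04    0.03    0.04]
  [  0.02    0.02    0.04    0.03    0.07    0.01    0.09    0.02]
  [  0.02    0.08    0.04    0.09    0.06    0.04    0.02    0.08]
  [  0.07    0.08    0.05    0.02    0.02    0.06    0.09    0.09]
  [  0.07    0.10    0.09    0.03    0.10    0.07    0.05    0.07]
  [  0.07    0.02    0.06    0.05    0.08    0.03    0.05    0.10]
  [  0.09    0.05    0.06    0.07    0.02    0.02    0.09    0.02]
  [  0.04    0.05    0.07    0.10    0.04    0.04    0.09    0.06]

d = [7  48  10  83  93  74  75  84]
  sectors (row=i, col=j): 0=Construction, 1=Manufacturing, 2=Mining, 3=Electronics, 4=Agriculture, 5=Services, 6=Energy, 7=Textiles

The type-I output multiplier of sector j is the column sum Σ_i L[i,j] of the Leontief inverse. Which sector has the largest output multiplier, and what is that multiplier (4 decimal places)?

Energy (1.9070)

Form M = I − A:
  [  0.92   -0.03   -0.02   -0.01   -0.07   -0.04   -0.03   -0.04]
  [ -0.02    0.98   -0.04   -0.03   -0.07   -0.01   -0.09   -0.02]
  [ -0.02   -0.08    0.96   -0.09   -0.06   -0.04   -0.02   -0.08]
  [ -0.07   -0.08   -0.05    0.98   -0.02   -0.06   -0.09   -0.09]
  [ -0.07   -0.10   -0.09   -0.03    0.90   -0.07   -0.05   -0.07]
  [ -0.07   -0.02   -0.06   -0.05   -0.08    0.97   -0.05   -0.10]
  [ -0.09   -0.05   -0.06   -0.07   -0.02   -0.02    0.91   -0.02]
  [ -0.04   -0.05   -0.07   -0.10   -0.04   -0.04   -0.09    0.94]
Leontief inverse L = M⁻¹:
  [  1.1143    0.0602    0.0507    0.0363    0.1058    0.0628    0.0638    0.0724]
  [  0.0532    1.0523    0.0707    0.0579    0.0998    0.0314    0.1252    0.0496]
  [  0.0618    0.1229    1.0826    0.1287    0.1029    0.0706    0.0727    0.1264]
  [  0.1175    0.1209    0.0935    1.0646    0.0656    0.0891    0.1450    0.1349]
  [  0.1263    0.1557    0.1458    0.0820    1.1626    0.1095    0.1136    0.1296]
  [  0.1180    0.0674    0.1058    0.0937    0.1271    1.0641    0.1024    0.1493]
  [  0.1336    0.0882    0.0956    0.1042    0.0580    0.0469    1.1360    0.0591]
  [  0.0905    0.0985    0.1163    0.1449    0.0849    0.0735    0.1482    1.1108]
Total output x = L · d:
  x_0 = 1.1143·7 + 0.0602·48 + 0.0507·10 + 0.0363·83 + 0.1058·93 + 0.0628·74 + 0.0638·75 + 0.0724·84 = 39.5650
  x_1 = 0.0532·7 + 1.0523·48 + 0.0707·10 + 0.0579·83 + 0.0998·93 + 0.0314·74 + 0.1252·75 + 0.0496·84 = 81.5578
  x_2 = 0.0618·7 + 0.1229·48 + 1.0826·10 + 0.1287·83 + 0.1029·93 + 0.0706·74 + 0.0727·75 + 0.1264·84 = 58.7006
  x_3 = 0.1175·7 + 0.1209·48 + 0.0935·10 + 1.0646·83 + 0.0656·93 + 0.0891·74 + 0.1450·75 + 0.1349·84 = 130.8214
  x_4 = 0.1263·7 + 0.1557·48 + 0.1458·10 + 0.0820·83 + 1.1626·93 + 0.1095·74 + 0.1136·75 + 0.1296·84 = 152.2469
  x_5 = 0.1180·7 + 0.0674·48 + 0.1058·10 + 0.0937·83 + 0.1271·93 + 1.0641·74 + 0.1024·75 + 0.1493·84 = 123.6750
  x_6 = 0.1336·7 + 0.0882·48 + 0.0956·10 + 0.1042·83 + 0.0580·93 + 0.0469·74 + 1.1360·75 + 0.0591·84 = 113.8054
  x_7 = 0.0905·7 + 0.0985·48 + 0.1163·10 + 0.1449·83 + 0.0849·93 + 0.0735·74 + 0.1482·75 + 1.1108·84 = 136.3096
Output multipliers (column sums of L):
  Construction: 1.8153
  Manufacturing: 1.7662
  Mining: 1.7611
  Electronics: 1.7122
  Agriculture: 1.8065
  Services: 1.5478
  Energy: 1.9070
  Textiles: 1.8322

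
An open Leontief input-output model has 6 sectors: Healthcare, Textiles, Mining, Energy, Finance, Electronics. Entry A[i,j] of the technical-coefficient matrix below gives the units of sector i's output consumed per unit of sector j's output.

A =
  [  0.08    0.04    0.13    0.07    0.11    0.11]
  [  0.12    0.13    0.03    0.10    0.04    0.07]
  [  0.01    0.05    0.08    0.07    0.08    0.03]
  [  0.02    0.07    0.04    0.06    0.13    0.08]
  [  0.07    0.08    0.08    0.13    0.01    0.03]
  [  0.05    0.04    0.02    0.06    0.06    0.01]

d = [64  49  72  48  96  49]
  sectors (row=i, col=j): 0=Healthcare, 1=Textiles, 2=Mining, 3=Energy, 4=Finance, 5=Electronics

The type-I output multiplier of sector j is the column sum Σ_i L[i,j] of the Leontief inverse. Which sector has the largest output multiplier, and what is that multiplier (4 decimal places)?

Form M = I − A:
  [  0.92   -0.04   -0.13   -0.07   -0.11   -0.11]
  [ -0.12    0.87   -0.03   -0.10   -0.04   -0.07]
  [ -0.01   -0.05    0.92   -0.07   -0.08   -0.03]
  [ -0.02   -0.07   -0.04    0.94   -0.13   -0.08]
  [ -0.07   -0.08   -0.08   -0.13    0.99   -0.03]
  [ -0.05   -0.04   -0.02   -0.06   -0.06    0.99]
Leontief inverse L = M⁻¹:
  [  1.1262    0.0968    0.1868    0.1417    0.1721    0.1543]
  [  0.1744    1.1909    0.0825    0.1680    0.1037    0.1228]
  [  0.0380    0.0881    1.1115    0.1147    0.1161    0.0569]
  [  0.0597    0.1181    0.0782    1.1176    0.1713    0.1129]
  [  0.1069    0.1278    0.1214    0.1825    1.0653    0.0716]
  [  0.0748    0.0697    0.0473    0.0951    0.0902    1.0352]
Total output x = L · d:
  x_0 = 1.1262·64 + 0.0968·49 + 0.1868·72 + 0.1417·48 + 0.1721·96 + 0.1543·49 = 121.1532
  x_1 = 0.1744·64 + 1.1909·49 + 0.0825·72 + 0.1680·48 + 0.1037·96 + 0.1228·49 = 99.4884
  x_2 = 0.0380·64 + 0.0881·49 + 1.1115·72 + 0.1147·48 + 0.1161·96 + 0.0569·49 = 106.2208
  x_3 = 0.0597·64 + 0.1181·49 + 0.0782·72 + 1.1176·48 + 0.1713·96 + 0.1129·49 = 90.8613
  x_4 = 0.1069·64 + 0.1278·49 + 0.1214·72 + 0.1825·48 + 1.0653·96 + 0.0716·49 = 136.3798
  x_5 = 0.0748·64 + 0.0697·49 + 0.0473·72 + 0.0951·48 + 0.0902·96 + 1.0352·49 = 75.5516
Output multipliers (column sums of L):
  Healthcare: 1.5800
  Textiles: 1.6915
  Mining: 1.6277
  Energy: 1.8195
  Finance: 1.7186
  Electronics: 1.5537

Energy (1.8195)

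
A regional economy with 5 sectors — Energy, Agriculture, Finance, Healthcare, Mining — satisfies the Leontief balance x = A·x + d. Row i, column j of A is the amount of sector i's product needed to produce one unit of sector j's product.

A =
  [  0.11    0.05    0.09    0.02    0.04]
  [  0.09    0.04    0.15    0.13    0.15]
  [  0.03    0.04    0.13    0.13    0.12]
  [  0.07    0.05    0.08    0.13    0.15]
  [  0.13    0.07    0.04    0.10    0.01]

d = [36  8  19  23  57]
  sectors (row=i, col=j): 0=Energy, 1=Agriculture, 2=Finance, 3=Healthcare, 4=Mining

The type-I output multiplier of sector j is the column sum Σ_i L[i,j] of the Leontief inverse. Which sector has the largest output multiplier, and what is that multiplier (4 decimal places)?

Healthcare (1.8863)

Form M = I − A:
  [  0.89   -0.05   -0.09   -0.02   -0.04]
  [ -0.09    0.96   -0.15   -0.13   -0.15]
  [ -0.03   -0.04    0.87   -0.13   -0.12]
  [ -0.07   -0.05   -0.08    0.87   -0.15]
  [ -0.13   -0.07   -0.04   -0.10    0.99]
Leontief inverse L = M⁻¹:
  [  1.1541    0.0759    0.1428    0.0691    0.0859]
  [  0.1706    1.0896    0.2374    0.2293    0.2355]
  [  0.0940    0.0804    1.2018    0.2161    0.1944]
  [  0.1427    0.0933    0.1528    1.2151    0.2225]
  [  0.1818    0.0997    0.0995    0.1567    1.0684]
Total output x = L · d:
  x_0 = 1.1541·36 + 0.0759·8 + 0.1428·19 + 0.0691·23 + 0.0859·57 = 51.3521
  x_1 = 0.1706·36 + 1.0896·8 + 0.2374·19 + 0.2293·23 + 0.2355·57 = 38.0659
  x_2 = 0.0940·36 + 0.0804·8 + 1.2018·19 + 0.2161·23 + 0.1944·57 = 42.9144
  x_3 = 0.1427·36 + 0.0933·8 + 0.1528·19 + 1.2151·23 + 0.2225·57 = 49.4155
  x_4 = 0.1818·36 + 0.0997·8 + 0.0995·19 + 0.1567·23 + 1.0684·57 = 73.7359
Output multipliers (column sums of L):
  Energy: 1.7432
  Agriculture: 1.4389
  Finance: 1.8344
  Healthcare: 1.8863
  Mining: 1.8067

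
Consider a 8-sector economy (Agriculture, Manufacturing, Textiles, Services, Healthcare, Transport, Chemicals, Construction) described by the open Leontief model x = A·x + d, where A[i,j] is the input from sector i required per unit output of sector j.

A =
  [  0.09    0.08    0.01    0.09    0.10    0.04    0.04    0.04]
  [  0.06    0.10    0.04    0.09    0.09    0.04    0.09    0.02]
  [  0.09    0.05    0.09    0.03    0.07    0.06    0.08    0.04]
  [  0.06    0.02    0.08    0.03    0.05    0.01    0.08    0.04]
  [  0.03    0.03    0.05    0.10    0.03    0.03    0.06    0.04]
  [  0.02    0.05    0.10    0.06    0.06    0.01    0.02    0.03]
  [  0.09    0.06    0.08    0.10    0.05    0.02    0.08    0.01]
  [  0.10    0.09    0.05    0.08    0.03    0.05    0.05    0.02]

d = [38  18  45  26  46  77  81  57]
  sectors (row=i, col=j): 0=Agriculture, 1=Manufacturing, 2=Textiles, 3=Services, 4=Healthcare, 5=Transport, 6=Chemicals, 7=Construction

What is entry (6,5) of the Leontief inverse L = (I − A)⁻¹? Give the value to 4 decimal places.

L[6,5] = 0.0487

Form M = I − A:
  [  0.91   -0.08   -0.01   -0.09   -0.10   -0.04   -0.04   -0.04]
  [ -0.06    0.90   -0.04   -0.09   -0.09   -0.04   -0.09   -0.02]
  [ -0.09   -0.05    0.91   -0.03   -0.07   -0.06   -0.08   -0.04]
  [ -0.06   -0.02   -0.08    0.97   -0.05   -0.01   -0.08   -0.04]
  [ -0.03   -0.03   -0.05   -0.10    0.97   -0.03   -0.06   -0.04]
  [ -0.02   -0.05   -0.10   -0.06   -0.06    0.99   -0.02   -0.03]
  [ -0.09   -0.06   -0.08   -0.10   -0.05   -0.02    0.92   -0.01]
  [ -0.10   -0.09   -0.05   -0.08   -0.03   -0.05   -0.05    0.98]
Leontief inverse L = M⁻¹:
  [  1.1473    0.1308    0.0601    0.1560    0.1540    0.0669    0.0966    0.0676]
  [  0.1237    1.1552    0.0985    0.1614    0.1492    0.0694    0.1549    0.0490]
  [  0.1544    0.1052    1.1470    0.0985    0.1285    0.0912    0.1394    0.0687]
  [  0.1100    0.0599    0.1219    1.0799    0.0918    0.0335    0.1252    0.0608]
  [  0.0766    0.0667    0.0934    0.1454    1.0696    0.0505    0.1048    0.0605]
  [  0.0642    0.0858    0.1409    0.1031    0.0988    1.0326    0.0640    0.0506]
  [  0.1530    0.1108    0.1345    0.1634    0.1072    0.0487    1.1405    0.0382]
  [  0.1587    0.1418    0.1006    0.1420    0.0867    0.0773    0.1061    1.0467]
Total output x = L · d:
  x_0 = 1.1473·38 + 0.1308·18 + 0.0601·45 + 0.1560·26 + 0.1540·46 + 0.0669·77 + 0.0966·81 + 0.0676·57 = 76.6326
  x_1 = 0.1237·38 + 1.1552·18 + 0.0985·45 + 0.1614·26 + 0.1492·46 + 0.0694·77 + 0.1549·81 + 0.0490·57 = 61.6653
  x_2 = 0.1544·38 + 0.1052·18 + 1.1470·45 + 0.0985·26 + 0.1285·46 + 0.0912·77 + 0.1394·81 + 0.0687·57 = 90.0778
  x_3 = 0.1100·38 + 0.0599·18 + 0.1219·45 + 1.0799·26 + 0.0918·46 + 0.0335·77 + 0.1252·81 + 0.0608·57 = 59.2289
  x_4 = 0.0766·38 + 0.0667·18 + 0.0934·45 + 0.1454·26 + 1.0696·46 + 0.0505·77 + 0.1048·81 + 0.0605·57 = 77.1236
  x_5 = 0.0642·38 + 0.0858·18 + 0.1409·45 + 0.1031·26 + 0.0988·46 + 1.0326·77 + 0.0640·81 + 0.0506·57 = 105.1328
  x_6 = 0.1530·38 + 0.1108·18 + 0.1345·45 + 0.1634·26 + 0.1072·46 + 0.0487·77 + 1.1405·81 + 0.0382·57 = 121.3421
  x_7 = 0.1587·38 + 0.1418·18 + 0.1006·45 + 0.1420·26 + 0.0867·46 + 0.0773·77 + 0.1061·81 + 1.0467·57 = 94.9926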